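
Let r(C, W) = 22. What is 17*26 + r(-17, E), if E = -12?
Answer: 464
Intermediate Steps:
17*26 + r(-17, E) = 17*26 + 22 = 442 + 22 = 464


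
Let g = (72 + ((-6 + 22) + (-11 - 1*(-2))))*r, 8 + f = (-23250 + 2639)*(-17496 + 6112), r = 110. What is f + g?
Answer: 234644306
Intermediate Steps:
f = 234635616 (f = -8 + (-23250 + 2639)*(-17496 + 6112) = -8 - 20611*(-11384) = -8 + 234635624 = 234635616)
g = 8690 (g = (72 + ((-6 + 22) + (-11 - 1*(-2))))*110 = (72 + (16 + (-11 + 2)))*110 = (72 + (16 - 9))*110 = (72 + 7)*110 = 79*110 = 8690)
f + g = 234635616 + 8690 = 234644306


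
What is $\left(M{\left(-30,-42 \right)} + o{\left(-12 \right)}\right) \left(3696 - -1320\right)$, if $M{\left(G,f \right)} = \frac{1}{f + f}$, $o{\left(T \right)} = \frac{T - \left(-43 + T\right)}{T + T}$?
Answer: $- \frac{63327}{7} \approx -9046.7$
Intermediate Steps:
$o{\left(T \right)} = \frac{43}{2 T}$
$M{\left(G,f \right)} = \frac{1}{2 f}$
$\left(M{\left(-30,-42 \right)} + o{\left(-12 \right)}\right) \left(3696 - -1320\right) = \left(\frac{1}{2 \left(-42\right)} + \frac{43}{2 \left(-12\right)}\right) \left(3696 - -1320\right) = \left(\frac{1}{2} \left(- \frac{1}{42}\right) + \frac{43}{2} \left(- \frac{1}{12}\right)\right) \left(3696 + 1320\right) = \left(- \frac{1}{84} - \frac{43}{24}\right) 5016 = \left(- \frac{101}{56}\right) 5016 = - \frac{63327}{7}$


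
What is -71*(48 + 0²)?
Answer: -3408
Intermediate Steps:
-71*(48 + 0²) = -71*(48 + 0) = -71*48 = -3408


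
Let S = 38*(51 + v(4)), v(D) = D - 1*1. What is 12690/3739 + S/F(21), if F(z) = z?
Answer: 2646306/26173 ≈ 101.11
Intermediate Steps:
v(D) = -1 + D (v(D) = D - 1 = -1 + D)
S = 2052 (S = 38*(51 + (-1 + 4)) = 38*(51 + 3) = 38*54 = 2052)
12690/3739 + S/F(21) = 12690/3739 + 2052/21 = 12690*(1/3739) + 2052*(1/21) = 12690/3739 + 684/7 = 2646306/26173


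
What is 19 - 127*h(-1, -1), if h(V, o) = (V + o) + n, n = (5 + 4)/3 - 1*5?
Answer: 527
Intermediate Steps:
n = -2 (n = 9*(⅓) - 5 = 3 - 5 = -2)
h(V, o) = -2 + V + o (h(V, o) = (V + o) - 2 = -2 + V + o)
19 - 127*h(-1, -1) = 19 - 127*(-2 - 1 - 1) = 19 - 127*(-4) = 19 + 508 = 527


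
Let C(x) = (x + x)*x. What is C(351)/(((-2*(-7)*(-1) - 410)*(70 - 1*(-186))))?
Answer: -123201/54272 ≈ -2.2701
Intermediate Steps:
C(x) = 2*x² (C(x) = (2*x)*x = 2*x²)
C(351)/(((-2*(-7)*(-1) - 410)*(70 - 1*(-186)))) = (2*351²)/(((-2*(-7)*(-1) - 410)*(70 - 1*(-186)))) = (2*123201)/(((14*(-1) - 410)*(70 + 186))) = 246402/(((-14 - 410)*256)) = 246402/((-424*256)) = 246402/(-108544) = 246402*(-1/108544) = -123201/54272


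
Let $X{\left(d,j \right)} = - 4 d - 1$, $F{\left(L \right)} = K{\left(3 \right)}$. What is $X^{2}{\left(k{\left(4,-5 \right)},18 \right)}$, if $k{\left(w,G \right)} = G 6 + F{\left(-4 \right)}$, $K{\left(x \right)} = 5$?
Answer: $9801$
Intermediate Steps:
$F{\left(L \right)} = 5$
$k{\left(w,G \right)} = 5 + 6 G$ ($k{\left(w,G \right)} = G 6 + 5 = 6 G + 5 = 5 + 6 G$)
$X{\left(d,j \right)} = -1 - 4 d$
$X^{2}{\left(k{\left(4,-5 \right)},18 \right)} = \left(-1 - 4 \left(5 + 6 \left(-5\right)\right)\right)^{2} = \left(-1 - 4 \left(5 - 30\right)\right)^{2} = \left(-1 - -100\right)^{2} = \left(-1 + 100\right)^{2} = 99^{2} = 9801$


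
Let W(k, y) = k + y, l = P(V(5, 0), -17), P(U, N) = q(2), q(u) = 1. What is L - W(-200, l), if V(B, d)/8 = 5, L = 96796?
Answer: 96995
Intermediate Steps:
V(B, d) = 40 (V(B, d) = 8*5 = 40)
P(U, N) = 1
l = 1
L - W(-200, l) = 96796 - (-200 + 1) = 96796 - 1*(-199) = 96796 + 199 = 96995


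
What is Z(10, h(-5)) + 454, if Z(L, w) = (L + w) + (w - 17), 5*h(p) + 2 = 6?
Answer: 2243/5 ≈ 448.60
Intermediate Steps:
h(p) = ⅘ (h(p) = -⅖ + (⅕)*6 = -⅖ + 6/5 = ⅘)
Z(L, w) = -17 + L + 2*w (Z(L, w) = (L + w) + (-17 + w) = -17 + L + 2*w)
Z(10, h(-5)) + 454 = (-17 + 10 + 2*(⅘)) + 454 = (-17 + 10 + 8/5) + 454 = -27/5 + 454 = 2243/5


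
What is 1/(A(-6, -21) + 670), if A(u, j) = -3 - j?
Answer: 1/688 ≈ 0.0014535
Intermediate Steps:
1/(A(-6, -21) + 670) = 1/((-3 - 1*(-21)) + 670) = 1/((-3 + 21) + 670) = 1/(18 + 670) = 1/688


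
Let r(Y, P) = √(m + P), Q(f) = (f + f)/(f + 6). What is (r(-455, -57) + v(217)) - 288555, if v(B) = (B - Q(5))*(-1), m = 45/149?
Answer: -3176482/11 + 16*I*√4917/149 ≈ -2.8877e+5 + 7.5298*I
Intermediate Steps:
m = 45/149 (m = 45*(1/149) = 45/149 ≈ 0.30201)
Q(f) = 2*f/(6 + f) (Q(f) = (2*f)/(6 + f) = 2*f/(6 + f))
r(Y, P) = √(45/149 + P)
v(B) = 10/11 - B (v(B) = (B - 2*5/(6 + 5))*(-1) = (B - 2*5/11)*(-1) = (B - 1*10/11)*(-1) = (B - 10/11)*(-1) = (-10/11 + B)*(-1) = 10/11 - B)
(r(-455, -57) + v(217)) - 288555 = (√(6705 + 22201*(-57))/149 + (10/11 - 1*217)) - 288555 = (√(6705 - 1265457)/149 + (10/11 - 217)) - 288555 = (√(-1258752)/149 - 2377/11) - 288555 = ((16*I*√4917)/149 - 2377/11) - 288555 = (16*I*√4917/149 - 2377/11) - 288555 = (-2377/11 + 16*I*√4917/149) - 288555 = -3176482/11 + 16*I*√4917/149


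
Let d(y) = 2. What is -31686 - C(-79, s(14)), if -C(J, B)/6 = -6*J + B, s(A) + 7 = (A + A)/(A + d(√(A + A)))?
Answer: -57747/2 ≈ -28874.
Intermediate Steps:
s(A) = -7 + 2*A/(2 + A) (s(A) = -7 + (A + A)/(A + 2) = -7 + (2*A)/(2 + A) = -7 + 2*A/(2 + A))
C(J, B) = -6*B + 36*J (C(J, B) = -6*(-6*J + B) = -6*(B - 6*J) = -6*B + 36*J)
-31686 - C(-79, s(14)) = -31686 - (-6*(-14 - 5*14)/(2 + 14) + 36*(-79)) = -31686 - (-6*(-14 - 70)/16 - 2844) = -31686 - (-3*(-84)/8 - 2844) = -31686 - (-6*(-21/4) - 2844) = -31686 - (63/2 - 2844) = -31686 - 1*(-5625/2) = -31686 + 5625/2 = -57747/2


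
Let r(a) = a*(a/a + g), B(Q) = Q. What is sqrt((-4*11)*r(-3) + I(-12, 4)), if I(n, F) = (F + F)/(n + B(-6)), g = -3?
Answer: 2*I*sqrt(595)/3 ≈ 16.262*I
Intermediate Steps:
I(n, F) = 2*F/(-6 + n) (I(n, F) = (F + F)/(n - 6) = (2*F)/(-6 + n) = 2*F/(-6 + n))
r(a) = -2*a (r(a) = a*(a/a - 3) = a*(1 - 3) = a*(-2) = -2*a)
sqrt((-4*11)*r(-3) + I(-12, 4)) = sqrt((-4*11)*(-2*(-3)) + 2*4/(-6 - 12)) = sqrt(-44*6 + 2*4/(-18)) = sqrt(-264 + 2*4*(-1/18)) = sqrt(-264 - 4/9) = sqrt(-2380/9) = 2*I*sqrt(595)/3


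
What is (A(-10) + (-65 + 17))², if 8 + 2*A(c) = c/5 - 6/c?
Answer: 277729/100 ≈ 2777.3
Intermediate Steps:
A(c) = -4 - 3/c + c/10 (A(c) = -4 + (c/5 - 6/c)/2 = -4 + (-6/c + c/5)/2 = -4 + (-3/c + c/10) = -4 - 3/c + c/10)
(A(-10) + (-65 + 17))² = ((-4 - 3/(-10) + (⅒)*(-10)) + (-65 + 17))² = ((-4 - 3*(-⅒) - 1) - 48)² = ((-4 + 3/10 - 1) - 48)² = (-47/10 - 48)² = (-527/10)² = 277729/100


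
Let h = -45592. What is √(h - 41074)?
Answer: I*√86666 ≈ 294.39*I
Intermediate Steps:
√(h - 41074) = √(-45592 - 41074) = √(-86666) = I*√86666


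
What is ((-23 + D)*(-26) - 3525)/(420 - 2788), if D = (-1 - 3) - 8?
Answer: 2615/2368 ≈ 1.1043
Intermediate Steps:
D = -12 (D = -4 - 8 = -12)
((-23 + D)*(-26) - 3525)/(420 - 2788) = ((-23 - 12)*(-26) - 3525)/(420 - 2788) = (-35*(-26) - 3525)/(-2368) = (910 - 3525)*(-1/2368) = -2615*(-1/2368) = 2615/2368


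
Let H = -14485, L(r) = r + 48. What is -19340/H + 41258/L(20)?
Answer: 59893725/98498 ≈ 608.07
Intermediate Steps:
L(r) = 48 + r
-19340/H + 41258/L(20) = -19340/(-14485) + 41258/(48 + 20) = -19340*(-1/14485) + 41258/68 = 3868/2897 + 41258*(1/68) = 3868/2897 + 20629/34 = 59893725/98498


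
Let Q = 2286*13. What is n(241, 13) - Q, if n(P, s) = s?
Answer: -29705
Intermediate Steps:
Q = 29718
n(241, 13) - Q = 13 - 1*29718 = 13 - 29718 = -29705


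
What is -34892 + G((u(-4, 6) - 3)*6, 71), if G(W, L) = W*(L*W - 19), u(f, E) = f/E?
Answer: -110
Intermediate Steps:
G(W, L) = W*(-19 + L*W)
-34892 + G((u(-4, 6) - 3)*6, 71) = -34892 + ((-4/6 - 3)*6)*(-19 + 71*((-4/6 - 3)*6)) = -34892 + ((-4*1/6 - 3)*6)*(-19 + 71*((-4*1/6 - 3)*6)) = -34892 + ((-2/3 - 3)*6)*(-19 + 71*((-2/3 - 3)*6)) = -34892 + (-11/3*6)*(-19 + 71*(-11/3*6)) = -34892 - 22*(-19 + 71*(-22)) = -34892 - 22*(-19 - 1562) = -34892 - 22*(-1581) = -34892 + 34782 = -110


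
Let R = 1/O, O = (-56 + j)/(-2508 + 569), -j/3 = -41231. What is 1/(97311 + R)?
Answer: 123637/12031238168 ≈ 1.0276e-5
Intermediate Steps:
j = 123693 (j = -3*(-41231) = 123693)
O = -123637/1939 (O = (-56 + 123693)/(-2508 + 569) = 123637/(-1939) = 123637*(-1/1939) = -123637/1939 ≈ -63.763)
R = -1939/123637 (R = 1/(-123637/1939) = -1939/123637 ≈ -0.015683)
1/(97311 + R) = 1/(97311 - 1939/123637) = 1/(12031238168/123637) = 123637/12031238168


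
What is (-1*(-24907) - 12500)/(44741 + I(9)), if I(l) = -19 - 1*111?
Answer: 12407/44611 ≈ 0.27812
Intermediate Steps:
I(l) = -130 (I(l) = -19 - 111 = -130)
(-1*(-24907) - 12500)/(44741 + I(9)) = (-1*(-24907) - 12500)/(44741 - 130) = (24907 - 12500)/44611 = 12407*(1/44611) = 12407/44611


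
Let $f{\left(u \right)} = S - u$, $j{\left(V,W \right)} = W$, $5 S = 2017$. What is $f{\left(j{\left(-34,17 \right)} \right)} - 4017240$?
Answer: $- \frac{20084268}{5} \approx -4.0169 \cdot 10^{6}$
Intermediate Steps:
$S = \frac{2017}{5}$ ($S = \frac{1}{5} \cdot 2017 = \frac{2017}{5} \approx 403.4$)
$f{\left(u \right)} = \frac{2017}{5} - u$
$f{\left(j{\left(-34,17 \right)} \right)} - 4017240 = \left(\frac{2017}{5} - 17\right) - 4017240 = \frac{1932}{5} - 4017240 = - \frac{20084268}{5}$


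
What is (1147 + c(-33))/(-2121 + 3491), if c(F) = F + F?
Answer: 1081/1370 ≈ 0.78905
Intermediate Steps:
c(F) = 2*F
(1147 + c(-33))/(-2121 + 3491) = (1147 + 2*(-33))/(-2121 + 3491) = (1147 - 66)/1370 = 1081*(1/1370) = 1081/1370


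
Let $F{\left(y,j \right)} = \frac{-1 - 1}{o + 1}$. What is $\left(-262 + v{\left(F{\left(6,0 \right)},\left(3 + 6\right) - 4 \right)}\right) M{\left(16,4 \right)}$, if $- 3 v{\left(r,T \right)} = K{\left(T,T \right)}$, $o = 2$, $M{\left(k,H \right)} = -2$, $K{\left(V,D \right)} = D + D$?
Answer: $\frac{1592}{3} \approx 530.67$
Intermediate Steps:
$K{\left(V,D \right)} = 2 D$
$F{\left(y,j \right)} = - \frac{2}{3}$ ($F{\left(y,j \right)} = \frac{-1 - 1}{2 + 1} = - \frac{2}{3}$)
$v{\left(r,T \right)} = - \frac{2 T}{3}$
$\left(-262 + v{\left(F{\left(6,0 \right)},\left(3 + 6\right) - 4 \right)}\right) M{\left(16,4 \right)} = \left(-262 - \frac{2 \left(\left(3 + 6\right) - 4\right)}{3}\right) \left(-2\right) = \left(-262 - \frac{2 \left(9 - 4\right)}{3}\right) \left(-2\right) = \left(-262 - \frac{10}{3}\right) \left(-2\right) = \left(- \frac{796}{3}\right) \left(-2\right) = \frac{1592}{3}$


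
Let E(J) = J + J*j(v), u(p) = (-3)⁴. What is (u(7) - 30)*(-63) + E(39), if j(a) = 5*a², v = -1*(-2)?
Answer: -2394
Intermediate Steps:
v = 2
u(p) = 81
E(J) = 21*J (E(J) = J + J*(5*2²) = J + J*(5*4) = J + J*20 = J + 20*J = 21*J)
(u(7) - 30)*(-63) + E(39) = (81 - 30)*(-63) + 21*39 = 51*(-63) + 819 = -3213 + 819 = -2394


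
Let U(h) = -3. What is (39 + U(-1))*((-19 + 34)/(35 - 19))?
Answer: 135/4 ≈ 33.750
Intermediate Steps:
(39 + U(-1))*((-19 + 34)/(35 - 19)) = (39 - 3)*((-19 + 34)/(35 - 19)) = 36*(15/16) = 135/4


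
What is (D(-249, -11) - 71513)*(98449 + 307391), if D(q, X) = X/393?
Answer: -3801992993600/131 ≈ -2.9023e+10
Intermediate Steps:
D(q, X) = X/393 (D(q, X) = X*(1/393) = X/393)
(D(-249, -11) - 71513)*(98449 + 307391) = ((1/393)*(-11) - 71513)*(98449 + 307391) = (-11/393 - 71513)*405840 = -28104620/393*405840 = -3801992993600/131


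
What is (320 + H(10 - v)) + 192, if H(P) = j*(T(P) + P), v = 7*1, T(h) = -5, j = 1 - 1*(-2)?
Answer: 506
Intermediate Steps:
j = 3 (j = 1 + 2 = 3)
v = 7
H(P) = -15 + 3*P (H(P) = 3*(-5 + P) = -15 + 3*P)
(320 + H(10 - v)) + 192 = (320 + (-15 + 3*(10 - 1*7))) + 192 = (320 + (-15 + 3*(10 - 7))) + 192 = (320 + (-15 + 3*3)) + 192 = (320 + (-15 + 9)) + 192 = (320 - 6) + 192 = 314 + 192 = 506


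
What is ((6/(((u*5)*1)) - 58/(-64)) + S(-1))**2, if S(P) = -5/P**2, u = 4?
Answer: 368449/25600 ≈ 14.393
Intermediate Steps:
S(P) = -5/P**2
((6/(((u*5)*1)) - 58/(-64)) + S(-1))**2 = ((6/(((4*5)*1)) - 58/(-64)) - 5/(-1)**2)**2 = ((6/((20*1)) - 58*(-1/64)) - 5*1)**2 = ((6/20 + 29/32) - 5)**2 = ((6*(1/20) + 29/32) - 5)**2 = ((3/10 + 29/32) - 5)**2 = (193/160 - 5)**2 = (-607/160)**2 = 368449/25600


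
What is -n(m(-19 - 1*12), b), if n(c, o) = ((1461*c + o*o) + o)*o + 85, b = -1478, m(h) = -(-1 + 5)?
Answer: 3217845351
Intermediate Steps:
m(h) = -4 (m(h) = -1*4 = -4)
n(c, o) = 85 + o*(o + o² + 1461*c) (n(c, o) = ((1461*c + o²) + o)*o + 85 = ((o² + 1461*c) + o)*o + 85 = (o + o² + 1461*c)*o + 85 = o*(o + o² + 1461*c) + 85 = 85 + o*(o + o² + 1461*c))
-n(m(-19 - 1*12), b) = -(85 + (-1478)² + (-1478)³ + 1461*(-4)*(-1478)) = -(85 + 2184484 - 3228667352 + 8637432) = -1*(-3217845351) = 3217845351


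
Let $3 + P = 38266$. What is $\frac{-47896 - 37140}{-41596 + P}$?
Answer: $\frac{85036}{3333} \approx 25.513$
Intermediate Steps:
$P = 38263$ ($P = -3 + 38266 = 38263$)
$\frac{-47896 - 37140}{-41596 + P} = \frac{-47896 - 37140}{-41596 + 38263} = - \frac{85036}{-3333} = \left(-85036\right) \left(- \frac{1}{3333}\right) = \frac{85036}{3333}$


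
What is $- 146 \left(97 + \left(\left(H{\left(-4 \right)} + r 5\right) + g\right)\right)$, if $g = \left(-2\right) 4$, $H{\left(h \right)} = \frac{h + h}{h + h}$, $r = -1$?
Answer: $-12410$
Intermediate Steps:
$H{\left(h \right)} = 1$ ($H{\left(h \right)} = \frac{2 h}{2 h} = 2 h \frac{1}{2 h} = 1$)
$g = -8$
$- 146 \left(97 + \left(\left(H{\left(-4 \right)} + r 5\right) + g\right)\right) = - 146 \left(97 + \left(\left(1 - 5\right) - 8\right)\right) = - 146 \left(97 - 12\right) = \left(-146\right) 85 = -12410$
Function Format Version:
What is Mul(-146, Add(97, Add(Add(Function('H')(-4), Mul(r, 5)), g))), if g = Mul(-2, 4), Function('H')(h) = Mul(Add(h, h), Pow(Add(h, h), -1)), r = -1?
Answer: -12410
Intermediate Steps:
Function('H')(h) = 1 (Function('H')(h) = Mul(Mul(2, h), Pow(Mul(2, h), -1)) = Mul(Mul(2, h), Mul(Rational(1, 2), Pow(h, -1))) = 1)
g = -8
Mul(-146, Add(97, Add(Add(Function('H')(-4), Mul(r, 5)), g))) = Mul(-146, Add(97, Add(Add(1, Mul(-1, 5)), -8))) = Mul(-146, Add(97, Add(Add(1, -5), -8))) = Mul(-146, Add(97, Add(-4, -8))) = Mul(-146, Add(97, -12)) = Mul(-146, 85) = -12410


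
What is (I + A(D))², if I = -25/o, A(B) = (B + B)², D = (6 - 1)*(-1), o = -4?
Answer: 180625/16 ≈ 11289.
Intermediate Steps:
D = -5 (D = 5*(-1) = -5)
A(B) = 4*B² (A(B) = (2*B)² = 4*B²)
I = 25/4 (I = -25/(-4) = -25*(-¼) = 25/4 ≈ 6.2500)
(I + A(D))² = (25/4 + 4*(-5)²)² = (25/4 + 4*25)² = (25/4 + 100)² = (425/4)² = 180625/16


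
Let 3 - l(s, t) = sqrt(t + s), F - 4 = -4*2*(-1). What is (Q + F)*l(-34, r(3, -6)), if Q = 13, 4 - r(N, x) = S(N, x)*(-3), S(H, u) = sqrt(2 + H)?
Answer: 75 - 25*sqrt(-30 + 3*sqrt(5)) ≈ 75.0 - 120.65*I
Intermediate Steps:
F = 12 (F = 4 - 4*2*(-1) = 4 - 8*(-1) = 4 + 8 = 12)
r(N, x) = 4 + 3*sqrt(2 + N) (r(N, x) = 4 - sqrt(2 + N)*(-3) = 4 - (-3)*sqrt(2 + N) = 4 + 3*sqrt(2 + N))
l(s, t) = 3 - sqrt(s + t) (l(s, t) = 3 - sqrt(t + s) = 3 - sqrt(s + t))
(Q + F)*l(-34, r(3, -6)) = (13 + 12)*(3 - sqrt(-34 + (4 + 3*sqrt(2 + 3)))) = 25*(3 - sqrt(-34 + (4 + 3*sqrt(5)))) = 25*(3 - sqrt(-30 + 3*sqrt(5))) = 75 - 25*sqrt(-30 + 3*sqrt(5))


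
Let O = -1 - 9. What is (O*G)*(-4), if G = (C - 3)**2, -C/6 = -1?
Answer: 360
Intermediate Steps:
O = -10
C = 6 (C = -6*(-1) = 6)
G = 9 (G = (6 - 3)**2 = 3**2 = 9)
(O*G)*(-4) = -10*9*(-4) = -90*(-4) = 360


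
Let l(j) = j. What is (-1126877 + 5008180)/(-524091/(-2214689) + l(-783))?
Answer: -8595879059767/1733577396 ≈ -4958.5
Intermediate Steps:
(-1126877 + 5008180)/(-524091/(-2214689) + l(-783)) = (-1126877 + 5008180)/(-524091/(-2214689) - 783) = 3881303/(-524091*(-1/2214689) - 783) = 3881303/(524091/2214689 - 783) = 3881303/(-1733577396/2214689) = 3881303*(-2214689/1733577396) = -8595879059767/1733577396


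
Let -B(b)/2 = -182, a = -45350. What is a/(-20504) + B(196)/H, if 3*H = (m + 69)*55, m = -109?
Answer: 439657/256300 ≈ 1.7154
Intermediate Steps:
B(b) = 364 (B(b) = -2*(-182) = 364)
H = -2200/3 (H = ((-109 + 69)*55)/3 = (-40*55)/3 = (1/3)*(-2200) = -2200/3 ≈ -733.33)
a/(-20504) + B(196)/H = -45350/(-20504) + 364/(-2200/3) = -45350*(-1/20504) + 364*(-3/2200) = 22675/10252 - 273/550 = 439657/256300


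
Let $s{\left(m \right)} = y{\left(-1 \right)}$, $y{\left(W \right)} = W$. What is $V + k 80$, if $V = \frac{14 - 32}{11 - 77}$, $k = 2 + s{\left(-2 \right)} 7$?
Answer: $- \frac{4397}{11} \approx -399.73$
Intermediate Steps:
$s{\left(m \right)} = -1$
$k = -5$ ($k = 2 - 7 = -5$)
$V = \frac{3}{11}$ ($V = - \frac{18}{-66} = \left(-18\right) \left(- \frac{1}{66}\right) = \frac{3}{11} \approx 0.27273$)
$V + k 80 = \frac{3}{11} - 400 = - \frac{4397}{11}$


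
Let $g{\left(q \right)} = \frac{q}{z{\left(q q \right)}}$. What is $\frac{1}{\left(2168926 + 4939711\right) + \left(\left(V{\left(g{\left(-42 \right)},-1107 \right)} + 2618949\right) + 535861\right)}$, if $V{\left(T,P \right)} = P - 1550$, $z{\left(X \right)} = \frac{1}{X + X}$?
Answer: $\frac{1}{10260790} \approx 9.7458 \cdot 10^{-8}$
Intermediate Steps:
$z{\left(X \right)} = \frac{1}{2 X}$
$g{\left(q \right)} = 2 q^{3}$ ($g{\left(q \right)} = \frac{q}{\frac{1}{2} \frac{1}{q q}} = \frac{q}{\frac{1}{2} \frac{1}{q^{2}}} = 2 q^{2} q = 2 q^{3}$)
$V{\left(T,P \right)} = -1550 + P$
$\frac{1}{\left(2168926 + 4939711\right) + \left(\left(V{\left(g{\left(-42 \right)},-1107 \right)} + 2618949\right) + 535861\right)} = \frac{1}{\left(2168926 + 4939711\right) + \left(\left(\left(-1550 - 1107\right) + 2618949\right) + 535861\right)} = \frac{1}{7108637 + \left(\left(-2657 + 2618949\right) + 535861\right)} = \frac{1}{7108637 + \left(2616292 + 535861\right)} = \frac{1}{7108637 + 3152153} = \frac{1}{10260790}$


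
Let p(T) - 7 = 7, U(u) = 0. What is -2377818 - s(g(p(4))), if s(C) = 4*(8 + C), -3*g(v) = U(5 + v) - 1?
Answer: -7133554/3 ≈ -2.3779e+6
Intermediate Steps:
p(T) = 14 (p(T) = 7 + 7 = 14)
g(v) = 1/3 (g(v) = -(0 - 1)/3 = -1/3*(-1) = 1/3)
s(C) = 32 + 4*C
-2377818 - s(g(p(4))) = -2377818 - (32 + 4*(1/3)) = -2377818 - (32 + 4/3) = -2377818 - 1*100/3 = -2377818 - 100/3 = -7133554/3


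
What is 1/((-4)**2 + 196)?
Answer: 1/212 ≈ 0.0047170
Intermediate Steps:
1/((-4)**2 + 196) = 1/(16 + 196) = 1/212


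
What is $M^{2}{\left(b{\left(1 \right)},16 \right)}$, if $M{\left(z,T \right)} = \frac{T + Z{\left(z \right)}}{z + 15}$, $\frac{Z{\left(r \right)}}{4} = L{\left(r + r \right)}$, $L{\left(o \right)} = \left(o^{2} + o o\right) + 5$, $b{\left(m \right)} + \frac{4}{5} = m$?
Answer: $\frac{54289}{9025} \approx 6.0154$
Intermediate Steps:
$b{\left(m \right)} = - \frac{4}{5} + m$
$L{\left(o \right)} = 5 + 2 o^{2}$ ($L{\left(o \right)} = \left(o^{2} + o^{2}\right) + 5 = 2 o^{2} + 5 = 5 + 2 o^{2}$)
$Z{\left(r \right)} = 20 + 32 r^{2}$ ($Z{\left(r \right)} = 4 \left(5 + 2 \left(r + r\right)^{2}\right) = 4 \left(5 + 2 \left(2 r\right)^{2}\right) = 4 \left(5 + 2 \cdot 4 r^{2}\right) = 4 \left(5 + 8 r^{2}\right) = 20 + 32 r^{2}$)
$M{\left(z,T \right)} = \frac{20 + T + 32 z^{2}}{15 + z}$ ($M{\left(z,T \right)} = \frac{T + \left(20 + 32 z^{2}\right)}{z + 15} = \frac{20 + T + 32 z^{2}}{15 + z}$)
$M^{2}{\left(b{\left(1 \right)},16 \right)} = \left(\frac{20 + 16 + 32 \left(- \frac{4}{5} + 1\right)^{2}}{15 + \left(- \frac{4}{5} + 1\right)}\right)^{2} = \left(\frac{20 + 16 + \frac{32}{25}}{15 + \frac{1}{5}}\right)^{2} = \left(\frac{20 + 16 + 32 \cdot \frac{1}{25}}{\frac{76}{5}}\right)^{2} = \left(\frac{5 \left(20 + 16 + \frac{32}{25}\right)}{76}\right)^{2} = \left(\frac{5}{76} \cdot \frac{932}{25}\right)^{2} = \left(\frac{233}{95}\right)^{2} = \frac{54289}{9025}$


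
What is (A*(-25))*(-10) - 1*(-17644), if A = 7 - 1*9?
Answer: 17144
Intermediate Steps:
A = -2 (A = 7 - 9 = -2)
(A*(-25))*(-10) - 1*(-17644) = -2*(-25)*(-10) - 1*(-17644) = 50*(-10) + 17644 = -500 + 17644 = 17144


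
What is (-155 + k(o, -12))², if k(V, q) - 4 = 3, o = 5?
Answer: 21904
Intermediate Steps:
k(V, q) = 7 (k(V, q) = 4 + 3 = 7)
(-155 + k(o, -12))² = (-155 + 7)² = (-148)² = 21904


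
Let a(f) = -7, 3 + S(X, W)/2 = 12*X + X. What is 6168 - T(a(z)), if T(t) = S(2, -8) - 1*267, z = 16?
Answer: 6389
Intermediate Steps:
S(X, W) = -6 + 26*X (S(X, W) = -6 + 2*(12*X + X) = -6 + 2*(13*X) = -6 + 26*X)
T(t) = -221 (T(t) = (-6 + 26*2) - 1*267 = (-6 + 52) - 267 = 46 - 267 = -221)
6168 - T(a(z)) = 6168 - 1*(-221) = 6168 + 221 = 6389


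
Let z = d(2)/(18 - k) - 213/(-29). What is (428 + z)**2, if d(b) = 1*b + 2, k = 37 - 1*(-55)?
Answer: 218151582489/1151329 ≈ 1.8948e+5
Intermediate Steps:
k = 92 (k = 37 + 55 = 92)
d(b) = 2 + b (d(b) = b + 2 = 2 + b)
z = 7823/1073 (z = (2 + 2)/(18 - 1*92) - 213/(-29) = 4/(18 - 92) - 213*(-1/29) = 4/(-74) + 213/29 = 4*(-1/74) + 213/29 = -2/37 + 213/29 = 7823/1073 ≈ 7.2908)
(428 + z)**2 = (428 + 7823/1073)**2 = (467067/1073)**2 = 218151582489/1151329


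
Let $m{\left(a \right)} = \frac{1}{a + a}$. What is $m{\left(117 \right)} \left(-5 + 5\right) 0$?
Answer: $0$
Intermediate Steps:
$m{\left(a \right)} = \frac{1}{2 a}$
$m{\left(117 \right)} \left(-5 + 5\right) 0 = \frac{1}{2 \cdot 117} \left(-5 + 5\right) 0 = \frac{1}{2} \cdot \frac{1}{117} \cdot 0 \cdot 0 = \frac{1}{234} \cdot 0 = 0$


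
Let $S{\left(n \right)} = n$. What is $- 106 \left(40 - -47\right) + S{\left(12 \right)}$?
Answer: $-9210$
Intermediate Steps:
$- 106 \left(40 - -47\right) + S{\left(12 \right)} = - 106 \left(40 - -47\right) + 12 = - 106 \left(40 + 47\right) + 12 = \left(-106\right) 87 + 12 = -9222 + 12 = -9210$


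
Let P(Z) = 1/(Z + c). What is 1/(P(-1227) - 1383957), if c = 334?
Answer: -893/1235873602 ≈ -7.2257e-7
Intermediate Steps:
P(Z) = 1/(334 + Z) (P(Z) = 1/(Z + 334) = 1/(334 + Z))
1/(P(-1227) - 1383957) = 1/(1/(334 - 1227) - 1383957) = 1/(1/(-893) - 1383957) = 1/(-1/893 - 1383957) = 1/(-1235873602/893) = -893/1235873602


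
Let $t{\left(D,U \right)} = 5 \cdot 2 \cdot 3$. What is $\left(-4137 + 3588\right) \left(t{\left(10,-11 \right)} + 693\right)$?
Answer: $-396927$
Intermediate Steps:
$t{\left(D,U \right)} = 30$ ($t{\left(D,U \right)} = 10 \cdot 3 = 30$)
$\left(-4137 + 3588\right) \left(t{\left(10,-11 \right)} + 693\right) = \left(-4137 + 3588\right) \left(30 + 693\right) = \left(-549\right) 723 = -396927$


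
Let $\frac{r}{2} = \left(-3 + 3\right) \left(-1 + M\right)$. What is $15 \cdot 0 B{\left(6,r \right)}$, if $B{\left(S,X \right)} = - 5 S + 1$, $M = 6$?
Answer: $0$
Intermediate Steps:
$r = 0$ ($r = 2 \left(-3 + 3\right) \left(-1 + 6\right) = 2 \cdot 0 \cdot 5 = 2 \cdot 0 = 0$)
$B{\left(S,X \right)} = 1 - 5 S$
$15 \cdot 0 B{\left(6,r \right)} = 15 \cdot 0 \left(1 - 30\right) = 0 \left(1 - 30\right) = 0 \left(-29\right) = 0$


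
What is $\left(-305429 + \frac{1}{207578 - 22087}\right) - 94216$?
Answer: $- \frac{74130550694}{185491} \approx -3.9965 \cdot 10^{5}$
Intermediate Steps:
$\left(-305429 + \frac{1}{207578 - 22087}\right) - 94216 = \left(-305429 + \frac{1}{185491}\right) - 94216 = - \frac{56654330638}{185491} - 94216 = - \frac{74130550694}{185491}$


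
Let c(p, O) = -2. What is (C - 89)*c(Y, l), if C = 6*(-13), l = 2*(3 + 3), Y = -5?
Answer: 334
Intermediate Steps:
l = 12 (l = 2*6 = 12)
C = -78
(C - 89)*c(Y, l) = (-78 - 89)*(-2) = -167*(-2) = 334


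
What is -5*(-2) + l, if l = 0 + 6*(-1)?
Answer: 4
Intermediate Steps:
l = -6 (l = 0 - 6 = -6)
-5*(-2) + l = -5*(-2) - 6 = 10 - 6 = 4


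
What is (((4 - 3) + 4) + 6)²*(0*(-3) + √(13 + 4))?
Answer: 121*√17 ≈ 498.90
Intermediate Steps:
(((4 - 3) + 4) + 6)²*(0*(-3) + √(13 + 4)) = ((1 + 4) + 6)²*(0 + √17) = (5 + 6)²*√17 = 11²*√17 = 121*√17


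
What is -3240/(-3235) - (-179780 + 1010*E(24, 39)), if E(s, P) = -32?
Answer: 137229348/647 ≈ 2.1210e+5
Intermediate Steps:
-3240/(-3235) - (-179780 + 1010*E(24, 39)) = -3240/(-3235) - 1010/(1/(-32 + (-1396 + 1218))) = -3240*(-1/3235) - 1010/(1/(-32 - 178)) = 648/647 - 1010/(1/(-210)) = 648/647 - 1010/(-1/210) = 648/647 - 1010*(-210) = 648/647 + 212100 = 137229348/647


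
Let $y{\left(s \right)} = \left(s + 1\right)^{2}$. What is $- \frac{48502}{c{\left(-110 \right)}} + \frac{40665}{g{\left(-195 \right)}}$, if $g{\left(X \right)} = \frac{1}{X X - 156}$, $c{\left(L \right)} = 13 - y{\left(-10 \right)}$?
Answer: $\frac{52358082341}{34} \approx 1.5399 \cdot 10^{9}$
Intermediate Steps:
$y{\left(s \right)} = \left(1 + s\right)^{2}$
$c{\left(L \right)} = -68$ ($c{\left(L \right)} = 13 - \left(1 - 10\right)^{2} = 13 - \left(-9\right)^{2} = 13 - 81 = -68$)
$g{\left(X \right)} = \frac{1}{-156 + X^{2}}$ ($g{\left(X \right)} = \frac{1}{X^{2} - 156} = \frac{1}{-156 + X^{2}}$)
$- \frac{48502}{c{\left(-110 \right)}} + \frac{40665}{g{\left(-195 \right)}} = - \frac{48502}{-68} + \frac{40665}{\frac{1}{-156 + \left(-195\right)^{2}}} = \left(-48502\right) \left(- \frac{1}{68}\right) + \frac{40665}{\frac{1}{-156 + 38025}} = \frac{24251}{34} + \frac{40665}{\frac{1}{37869}} = \frac{24251}{34} + 40665 \frac{1}{\frac{1}{37869}} = \frac{24251}{34} + 40665 \cdot 37869 = \frac{24251}{34} + 1539942885 = \frac{52358082341}{34}$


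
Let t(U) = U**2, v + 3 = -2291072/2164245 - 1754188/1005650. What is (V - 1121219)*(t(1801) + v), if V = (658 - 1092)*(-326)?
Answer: -138330691572073297860808/43529459685 ≈ -3.1779e+12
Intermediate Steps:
v = -1262992811761/217647298425 (v = -3 + (-2291072/2164245 - 1754188/1005650) = -3 + (-2291072*1/2164245 - 1754188*1/1005650) = -3 + (-2291072/2164245 - 877094/502825) = -3 - 610050916486/217647298425 = -1262992811761/217647298425 ≈ -5.8029)
V = 141484 (V = -434*(-326) = 141484)
(V - 1121219)*(t(1801) + v) = (141484 - 1121219)*(1801**2 - 1262992811761/217647298425) = -979735*(3243601 - 1262992811761/217647298425) = -979735*705959731825816664/217647298425 = -138330691572073297860808/43529459685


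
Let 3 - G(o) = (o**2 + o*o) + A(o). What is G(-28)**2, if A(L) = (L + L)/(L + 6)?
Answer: 297321049/121 ≈ 2.4572e+6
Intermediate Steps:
A(L) = 2*L/(6 + L) (A(L) = (2*L)/(6 + L) = 2*L/(6 + L))
G(o) = 3 - 2*o**2 - 2*o/(6 + o) (G(o) = 3 - ((o**2 + o*o) + 2*o/(6 + o)) = 3 - ((o**2 + o**2) + 2*o/(6 + o)) = 3 - (2*o**2 + 2*o/(6 + o)) = 3 + (-2*o**2 - 2*o/(6 + o)) = 3 - 2*o**2 - 2*o/(6 + o))
G(-28)**2 = ((-2*(-28) + (3 - 2*(-28)**2)*(6 - 28))/(6 - 28))**2 = ((56 + (3 - 2*784)*(-22))/(-22))**2 = (-(56 + (3 - 1568)*(-22))/22)**2 = (-(56 - 1565*(-22))/22)**2 = (-(56 + 34430)/22)**2 = (-1/22*34486)**2 = (-17243/11)**2 = 297321049/121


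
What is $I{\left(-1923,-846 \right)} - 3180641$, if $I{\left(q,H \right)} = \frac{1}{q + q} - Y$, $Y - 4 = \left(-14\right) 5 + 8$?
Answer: $- \frac{12232522219}{3846} \approx -3.1806 \cdot 10^{6}$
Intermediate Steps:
$Y = -58$ ($Y = 4 + \left(\left(-14\right) 5 + 8\right) = 4 + \left(-70 + 8\right) = 4 - 62 = -58$)
$I{\left(q,H \right)} = 58 + \frac{1}{2 q}$ ($I{\left(q,H \right)} = \frac{1}{q + q} - -58 = \frac{1}{2 q} + 58 = 58 + \frac{1}{2 q}$)
$I{\left(-1923,-846 \right)} - 3180641 = \left(58 + \frac{1}{2 \left(-1923\right)}\right) - 3180641 = \left(58 + \frac{1}{2} \left(- \frac{1}{1923}\right)\right) - 3180641 = \left(58 - \frac{1}{3846}\right) - 3180641 = \frac{223067}{3846} - 3180641 = - \frac{12232522219}{3846}$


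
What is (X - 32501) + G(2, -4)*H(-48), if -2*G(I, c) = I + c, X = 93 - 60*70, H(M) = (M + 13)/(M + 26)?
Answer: -805341/22 ≈ -36606.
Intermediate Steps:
H(M) = (13 + M)/(26 + M)
X = -4107 (X = 93 - 4200 = -4107)
G(I, c) = -I/2 - c/2 (G(I, c) = -(I + c)/2 = -I/2 - c/2)
(X - 32501) + G(2, -4)*H(-48) = (-4107 - 32501) + (-1/2*2 - 1/2*(-4))*((13 - 48)/(26 - 48)) = -36608 + (-1 + 2)*(-35/(-22)) = -36608 + 1*(-1/22*(-35)) = -36608 + 1*(35/22) = -36608 + 35/22 = -805341/22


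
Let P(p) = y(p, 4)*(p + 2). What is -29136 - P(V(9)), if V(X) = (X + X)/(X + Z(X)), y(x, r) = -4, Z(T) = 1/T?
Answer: -1193924/41 ≈ -29120.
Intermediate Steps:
V(X) = 2*X/(X + 1/X) (V(X) = (X + X)/(X + 1/X) = (2*X)/(X + 1/X) = 2*X/(X + 1/X))
P(p) = -8 - 4*p (P(p) = -4*(p + 2) = -4*(2 + p) = -8 - 4*p)
-29136 - P(V(9)) = -29136 - (-8 - 8*9²/(1 + 9²)) = -29136 - (-8 - 8*81/(1 + 81)) = -29136 - (-8 - 8*81/82) = -29136 - (-8 - 4*81/41) = -29136 - (-8 - 324/41) = -29136 - 1*(-652/41) = -29136 + 652/41 = -1193924/41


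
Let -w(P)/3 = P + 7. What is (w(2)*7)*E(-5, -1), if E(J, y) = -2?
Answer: 378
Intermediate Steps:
w(P) = -21 - 3*P (w(P) = -3*(P + 7) = -3*(7 + P) = -21 - 3*P)
(w(2)*7)*E(-5, -1) = ((-21 - 3*2)*7)*(-2) = ((-21 - 6)*7)*(-2) = -27*7*(-2) = -189*(-2) = 378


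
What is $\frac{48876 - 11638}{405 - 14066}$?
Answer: $- \frac{37238}{13661} \approx -2.7259$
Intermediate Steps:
$\frac{48876 - 11638}{405 - 14066} = \frac{37238}{-13661} = 37238 \left(- \frac{1}{13661}\right) = - \frac{37238}{13661}$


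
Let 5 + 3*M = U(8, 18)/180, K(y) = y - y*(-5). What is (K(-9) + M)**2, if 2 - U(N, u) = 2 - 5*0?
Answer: 27889/9 ≈ 3098.8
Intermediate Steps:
U(N, u) = 0 (U(N, u) = 2 - (2 - 5*0) = 2 - (2 + 0) = 2 - 1*2 = 2 - 2 = 0)
K(y) = 6*y (K(y) = y + 5*y = 6*y)
M = -5/3 (M = -5/3 + (0/180)/3 = -5/3 + (0*(1/180))/3 = -5/3 + (1/3)*0 = -5/3 + 0 = -5/3 ≈ -1.6667)
(K(-9) + M)**2 = (6*(-9) - 5/3)**2 = (-54 - 5/3)**2 = (-167/3)**2 = 27889/9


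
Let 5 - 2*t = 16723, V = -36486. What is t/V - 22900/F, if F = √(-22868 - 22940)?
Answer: 8359/36486 + 5725*I*√2863/2863 ≈ 0.2291 + 107.0*I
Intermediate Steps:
t = -8359 (t = 5/2 - ½*16723 = 5/2 - 16723/2 = -8359)
F = 4*I*√2863 (F = √(-45808) = 4*I*√2863 ≈ 214.03*I)
t/V - 22900/F = -8359/(-36486) - 22900*(-I*√2863/11452) = -8359*(-1/36486) - (-5725)*I*√2863/2863 = 8359/36486 + 5725*I*√2863/2863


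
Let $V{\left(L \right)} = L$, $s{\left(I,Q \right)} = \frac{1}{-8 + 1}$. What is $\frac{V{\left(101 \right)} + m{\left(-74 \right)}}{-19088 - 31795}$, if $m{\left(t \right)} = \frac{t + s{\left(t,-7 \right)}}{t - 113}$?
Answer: $- \frac{132728}{66605847} \approx -0.0019927$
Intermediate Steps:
$s{\left(I,Q \right)} = - \frac{1}{7}$ ($s{\left(I,Q \right)} = \frac{1}{-7} = - \frac{1}{7}$)
$m{\left(t \right)} = \frac{- \frac{1}{7} + t}{-113 + t}$ ($m{\left(t \right)} = \frac{t - \frac{1}{7}}{t - 113} = \frac{- \frac{1}{7} + t}{-113 + t}$)
$\frac{V{\left(101 \right)} + m{\left(-74 \right)}}{-19088 - 31795} = \frac{101 + \frac{- \frac{1}{7} - 74}{-113 - 74}}{-19088 - 31795} = \frac{101 + \frac{1}{-187} \left(- \frac{519}{7}\right)}{-50883} = \left(101 - - \frac{519}{1309}\right) \left(- \frac{1}{50883}\right) = \left(101 + \frac{519}{1309}\right) \left(- \frac{1}{50883}\right) = \frac{132728}{1309} \left(- \frac{1}{50883}\right) = - \frac{132728}{66605847}$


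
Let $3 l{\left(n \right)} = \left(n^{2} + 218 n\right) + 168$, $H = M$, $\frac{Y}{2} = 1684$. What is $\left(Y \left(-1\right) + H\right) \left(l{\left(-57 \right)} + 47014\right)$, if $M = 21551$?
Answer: $800252013$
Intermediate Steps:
$Y = 3368$ ($Y = 2 \cdot 1684 = 3368$)
$H = 21551$
$l{\left(n \right)} = 56 + \frac{n^{2}}{3} + \frac{218 n}{3}$ ($l{\left(n \right)} = \frac{\left(n^{2} + 218 n\right) + 168}{3} = \frac{168 + n^{2} + 218 n}{3} = 56 + \frac{n^{2}}{3} + \frac{218 n}{3}$)
$\left(Y \left(-1\right) + H\right) \left(l{\left(-57 \right)} + 47014\right) = \left(3368 \left(-1\right) + 21551\right) \left(\left(56 + \frac{\left(-57\right)^{2}}{3} + \frac{218}{3} \left(-57\right)\right) + 47014\right) = \left(-3368 + 21551\right) \left(\left(56 + \frac{1}{3} \cdot 3249 - 4142\right) + 47014\right) = 18183 \left(\left(56 + 1083 - 4142\right) + 47014\right) = 18183 \left(-3003 + 47014\right) = 18183 \cdot 44011 = 800252013$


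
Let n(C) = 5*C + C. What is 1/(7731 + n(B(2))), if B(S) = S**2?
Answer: 1/7755 ≈ 0.00012895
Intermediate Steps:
n(C) = 6*C
1/(7731 + n(B(2))) = 1/(7731 + 6*2**2) = 1/(7731 + 6*4) = 1/(7731 + 24) = 1/7755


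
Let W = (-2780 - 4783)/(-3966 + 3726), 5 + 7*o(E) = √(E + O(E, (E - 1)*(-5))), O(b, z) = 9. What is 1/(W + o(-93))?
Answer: 3219440/99332203 - 89600*I*√21/297996609 ≈ 0.032411 - 0.0013779*I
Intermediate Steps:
o(E) = -5/7 + √(9 + E)/7 (o(E) = -5/7 + √(E + 9)/7 = -5/7 + √(9 + E)/7)
W = 2521/80 (W = -7563/(-240) = -7563*(-1/240) = 2521/80 ≈ 31.513)
1/(W + o(-93)) = 1/(2521/80 + (-5/7 + √(9 - 93)/7)) = 1/(2521/80 + (-5/7 + √(-84)/7)) = 1/(2521/80 + (-5/7 + (2*I*√21)/7)) = 1/(2521/80 + (-5/7 + 2*I*√21/7)) = 1/(17247/560 + 2*I*√21/7)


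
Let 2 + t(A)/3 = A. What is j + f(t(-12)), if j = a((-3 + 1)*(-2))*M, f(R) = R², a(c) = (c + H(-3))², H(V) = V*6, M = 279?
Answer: 56448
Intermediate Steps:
H(V) = 6*V
t(A) = -6 + 3*A
a(c) = (-18 + c)² (a(c) = (c + 6*(-3))² = (c - 18)² = (-18 + c)²)
j = 54684 (j = (-18 + (-3 + 1)*(-2))²*279 = (-18 - 2*(-2))²*279 = (-18 + 4)²*279 = (-14)²*279 = 196*279 = 54684)
j + f(t(-12)) = 54684 + (-6 + 3*(-12))² = 54684 + (-6 - 36)² = 54684 + (-42)² = 54684 + 1764 = 56448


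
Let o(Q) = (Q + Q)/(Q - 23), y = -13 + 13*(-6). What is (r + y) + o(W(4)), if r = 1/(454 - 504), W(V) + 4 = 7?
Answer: -2283/25 ≈ -91.320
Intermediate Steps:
W(V) = 3 (W(V) = -4 + 7 = 3)
y = -91 (y = -13 - 78 = -91)
r = -1/50 (r = 1/(-50) = -1/50 ≈ -0.020000)
o(Q) = 2*Q/(-23 + Q) (o(Q) = (2*Q)/(-23 + Q) = 2*Q/(-23 + Q))
(r + y) + o(W(4)) = (-1/50 - 91) + 2*3/(-23 + 3) = -4551/50 + 2*3/(-20) = -4551/50 + 2*3*(-1/20) = -4551/50 - 3/10 = -2283/25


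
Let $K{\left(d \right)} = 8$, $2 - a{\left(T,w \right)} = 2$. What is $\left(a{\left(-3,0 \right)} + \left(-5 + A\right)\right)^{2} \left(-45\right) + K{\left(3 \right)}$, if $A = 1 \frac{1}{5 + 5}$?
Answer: $- \frac{21449}{20} \approx -1072.4$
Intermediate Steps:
$a{\left(T,w \right)} = 0$ ($a{\left(T,w \right)} = 2 - 2 = 0$)
$A = \frac{1}{10}$ ($A = 1 \cdot \frac{1}{10} = \frac{1}{10} \approx 0.1$)
$\left(a{\left(-3,0 \right)} + \left(-5 + A\right)\right)^{2} \left(-45\right) + K{\left(3 \right)} = \left(0 + \left(-5 + \frac{1}{10}\right)\right)^{2} \left(-45\right) + 8 = \left(0 - \frac{49}{10}\right)^{2} \left(-45\right) + 8 = \left(- \frac{49}{10}\right)^{2} \left(-45\right) + 8 = \frac{2401}{100} \left(-45\right) + 8 = - \frac{21609}{20} + 8 = - \frac{21449}{20}$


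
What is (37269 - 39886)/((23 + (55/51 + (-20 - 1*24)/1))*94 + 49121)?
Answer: -133467/2409667 ≈ -0.055388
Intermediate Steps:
(37269 - 39886)/((23 + (55/51 + (-20 - 1*24)/1))*94 + 49121) = -2617/((23 + (55*(1/51) + (-20 - 24)*1))*94 + 49121) = -2617/((23 + (55/51 - 44*1))*94 + 49121) = -2617/((23 + (55/51 - 44))*94 + 49121) = -2617/((23 - 2189/51)*94 + 49121) = -2617/(-1016/51*94 + 49121) = -2617/(-95504/51 + 49121) = -2617/2409667/51 = -2617*51/2409667 = -133467/2409667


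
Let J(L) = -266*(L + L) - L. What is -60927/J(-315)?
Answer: -20309/55965 ≈ -0.36289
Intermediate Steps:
J(L) = -533*L (J(L) = -532*L - L = -533*L)
-60927/J(-315) = -60927/((-533*(-315))) = -60927/167895 = -60927*1/167895 = -20309/55965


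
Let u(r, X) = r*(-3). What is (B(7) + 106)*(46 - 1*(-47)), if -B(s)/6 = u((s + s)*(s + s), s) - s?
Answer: 341868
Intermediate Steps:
u(r, X) = -3*r
B(s) = 6*s + 72*s² (B(s) = -6*(-3*(s + s)*(s + s) - s) = -6*(-3*2*s*2*s - s) = -6*(-12*s² - s) = -6*(-s - 12*s²) = 6*s + 72*s²)
(B(7) + 106)*(46 - 1*(-47)) = (6*7*(1 + 12*7) + 106)*(46 - 1*(-47)) = (6*7*(1 + 84) + 106)*(46 + 47) = (6*7*85 + 106)*93 = (3570 + 106)*93 = 3676*93 = 341868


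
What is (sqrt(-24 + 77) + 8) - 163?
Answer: -155 + sqrt(53) ≈ -147.72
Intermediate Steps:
(sqrt(-24 + 77) + 8) - 163 = (sqrt(53) + 8) - 163 = (8 + sqrt(53)) - 163 = -155 + sqrt(53)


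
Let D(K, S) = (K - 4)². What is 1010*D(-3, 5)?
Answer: 49490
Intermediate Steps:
D(K, S) = (-4 + K)²
1010*D(-3, 5) = 1010*(-4 - 3)² = 1010*(-7)² = 1010*49 = 49490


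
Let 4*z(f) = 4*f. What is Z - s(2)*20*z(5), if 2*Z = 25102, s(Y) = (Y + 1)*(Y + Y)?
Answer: 11351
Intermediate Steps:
s(Y) = 2*Y*(1 + Y) (s(Y) = (1 + Y)*(2*Y) = 2*Y*(1 + Y))
Z = 12551 (Z = (½)*25102 = 12551)
z(f) = f (z(f) = (4*f)/4 = f)
Z - s(2)*20*z(5) = 12551 - (2*2*(1 + 2))*20*5 = 12551 - (2*2*3)*20*5 = 12551 - 12*20*5 = 12551 - 240*5 = 12551 - 1*1200 = 12551 - 1200 = 11351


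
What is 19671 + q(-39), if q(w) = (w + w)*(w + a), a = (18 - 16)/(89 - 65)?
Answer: 45413/2 ≈ 22707.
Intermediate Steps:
a = 1/12 (a = 2/24 = 2*(1/24) = 1/12 ≈ 0.083333)
q(w) = 2*w*(1/12 + w) (q(w) = (w + w)*(w + 1/12) = (2*w)*(1/12 + w) = 2*w*(1/12 + w))
19671 + q(-39) = 19671 + (⅙)*(-39)*(1 + 12*(-39)) = 19671 + (⅙)*(-39)*(1 - 468) = 19671 + (⅙)*(-39)*(-467) = 19671 + 6071/2 = 45413/2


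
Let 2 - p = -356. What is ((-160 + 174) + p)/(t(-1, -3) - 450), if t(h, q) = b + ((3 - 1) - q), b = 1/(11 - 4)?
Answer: -434/519 ≈ -0.83622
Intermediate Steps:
p = 358 (p = 2 - 1*(-356) = 2 + 356 = 358)
b = 1/7 ≈ 0.14286
t(h, q) = 15/7 - q (t(h, q) = 1/7 + ((3 - 1) - q) = 1/7 + (2 - q) = 15/7 - q)
((-160 + 174) + p)/(t(-1, -3) - 450) = ((-160 + 174) + 358)/((15/7 - 1*(-3)) - 450) = (14 + 358)/((15/7 + 3) - 450) = 372/(36/7 - 450) = 372/(-3114/7) = 372*(-7/3114) = -434/519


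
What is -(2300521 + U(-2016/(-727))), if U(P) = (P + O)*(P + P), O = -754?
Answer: -1213690019065/528529 ≈ -2.2964e+6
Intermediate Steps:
U(P) = 2*P*(-754 + P) (U(P) = (P - 754)*(P + P) = (-754 + P)*(2*P) = 2*P*(-754 + P))
-(2300521 + U(-2016/(-727))) = -(2300521 + 2*(-2016/(-727))*(-754 - 2016/(-727))) = -(2300521 + 2*(-2016*(-1/727))*(-754 - 2016*(-1/727))) = -(2300521 + 2*(2016/727)*(-754 + 2016/727)) = -(2300521 + 2*(2016/727)*(-546142/727)) = -(2300521 - 2202044544/528529) = -1*1213690019065/528529 = -1213690019065/528529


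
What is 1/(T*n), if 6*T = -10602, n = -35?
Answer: 1/61845 ≈ 1.6169e-5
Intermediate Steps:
T = -1767 (T = (1/6)*(-10602) = -1767)
1/(T*n) = 1/(-1767*(-35)) = 1/61845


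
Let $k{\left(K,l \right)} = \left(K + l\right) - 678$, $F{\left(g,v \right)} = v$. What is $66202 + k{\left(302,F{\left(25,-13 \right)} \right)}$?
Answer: $65813$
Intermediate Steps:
$k{\left(K,l \right)} = -678 + K + l$
$66202 + k{\left(302,F{\left(25,-13 \right)} \right)} = 66202 - 389 = 65813$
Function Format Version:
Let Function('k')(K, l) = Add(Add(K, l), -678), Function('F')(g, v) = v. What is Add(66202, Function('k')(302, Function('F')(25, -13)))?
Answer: 65813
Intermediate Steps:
Function('k')(K, l) = Add(-678, K, l)
Add(66202, Function('k')(302, Function('F')(25, -13))) = Add(66202, Add(-678, 302, -13)) = Add(66202, -389) = 65813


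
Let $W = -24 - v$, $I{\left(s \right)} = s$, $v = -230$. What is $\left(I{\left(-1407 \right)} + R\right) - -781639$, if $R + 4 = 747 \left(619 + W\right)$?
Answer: $1396503$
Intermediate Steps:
$W = 206$ ($W = -24 - -230 = -24 + 230 = 206$)
$R = 616271$ ($R = -4 + 747 \left(619 + 206\right) = -4 + 747 \cdot 825 = -4 + 616275 = 616271$)
$\left(I{\left(-1407 \right)} + R\right) - -781639 = \left(-1407 + 616271\right) - -781639 = 614864 + 781639 = 1396503$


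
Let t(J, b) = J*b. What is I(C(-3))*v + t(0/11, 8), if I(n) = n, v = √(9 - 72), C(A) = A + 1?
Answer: -6*I*√7 ≈ -15.875*I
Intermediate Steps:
C(A) = 1 + A
v = 3*I*√7 (v = √(-63) = 3*I*√7 ≈ 7.9373*I)
I(C(-3))*v + t(0/11, 8) = (1 - 3)*(3*I*√7) + (0/11)*8 = -6*I*√7 + (0*(1/11))*8 = -6*I*√7 + 0*8 = -6*I*√7 + 0 = -6*I*√7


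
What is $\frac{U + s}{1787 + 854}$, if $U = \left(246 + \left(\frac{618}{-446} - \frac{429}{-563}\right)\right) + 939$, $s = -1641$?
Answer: $- \frac{57328644}{331574909} \approx -0.1729$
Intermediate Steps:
$U = \frac{148697265}{125549}$ ($U = \left(246 + \left(618 \left(- \frac{1}{446}\right) - - \frac{429}{563}\right)\right) + 939 = \left(246 + \left(- \frac{309}{223} + \frac{429}{563}\right)\right) + 939 = \left(246 - \frac{78300}{125549}\right) + 939 = \frac{30806754}{125549} + 939 = \frac{148697265}{125549} \approx 1184.4$)
$\frac{U + s}{1787 + 854} = \frac{\frac{148697265}{125549} - 1641}{1787 + 854} = - \frac{57328644}{125549 \cdot 2641} = \left(- \frac{57328644}{125549}\right) \frac{1}{2641} = - \frac{57328644}{331574909}$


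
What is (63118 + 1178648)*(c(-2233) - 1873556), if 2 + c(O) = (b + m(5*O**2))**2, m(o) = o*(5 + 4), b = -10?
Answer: 62520097358118480640722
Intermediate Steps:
m(o) = 9*o (m(o) = o*9 = 9*o)
c(O) = -2 + (-10 + 45*O**2)**2 (c(O) = -2 + (-10 + 9*(5*O**2))**2 = -2 + (-10 + 45*O**2)**2)
(63118 + 1178648)*(c(-2233) - 1873556) = (63118 + 1178648)*((-2 + 25*(-2 + 9*(-2233)**2)**2) - 1873556) = 1241766*((-2 + 25*(-2 + 9*4986289)**2) - 1873556) = 1241766*((-2 + 25*(-2 + 44876601)**2) - 1873556) = 1241766*((-2 + 25*44876599**2) - 1873556) = 1241766*((-2 + 25*2013909137806801) - 1873556) = 1241766*((-2 + 50347728445170025) - 1873556) = 1241766*(50347728445170023 - 1873556) = 1241766*50347728443296467 = 62520097358118480640722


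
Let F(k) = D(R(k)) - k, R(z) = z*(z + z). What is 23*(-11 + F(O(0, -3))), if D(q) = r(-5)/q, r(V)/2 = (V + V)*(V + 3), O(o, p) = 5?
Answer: -1748/5 ≈ -349.60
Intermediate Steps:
R(z) = 2*z² (R(z) = z*(2*z) = 2*z²)
r(V) = 4*V*(3 + V) (r(V) = 2*((V + V)*(V + 3)) = 2*((2*V)*(3 + V)) = 2*(2*V*(3 + V)) = 4*V*(3 + V))
D(q) = 40/q (D(q) = (4*(-5)*(3 - 5))/q = (4*(-5)*(-2))/q = 40/q)
F(k) = -k + 20/k² (F(k) = 40/((2*k²)) - k = 40*(1/(2*k²)) - k = 20/k² - k = -k + 20/k²)
23*(-11 + F(O(0, -3))) = 23*(-11 + (-1*5 + 20/5²)) = 23*(-11 + (-5 + 20*(1/25))) = 23*(-11 + (-5 + ⅘)) = 23*(-11 - 21/5) = 23*(-76/5) = -1748/5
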